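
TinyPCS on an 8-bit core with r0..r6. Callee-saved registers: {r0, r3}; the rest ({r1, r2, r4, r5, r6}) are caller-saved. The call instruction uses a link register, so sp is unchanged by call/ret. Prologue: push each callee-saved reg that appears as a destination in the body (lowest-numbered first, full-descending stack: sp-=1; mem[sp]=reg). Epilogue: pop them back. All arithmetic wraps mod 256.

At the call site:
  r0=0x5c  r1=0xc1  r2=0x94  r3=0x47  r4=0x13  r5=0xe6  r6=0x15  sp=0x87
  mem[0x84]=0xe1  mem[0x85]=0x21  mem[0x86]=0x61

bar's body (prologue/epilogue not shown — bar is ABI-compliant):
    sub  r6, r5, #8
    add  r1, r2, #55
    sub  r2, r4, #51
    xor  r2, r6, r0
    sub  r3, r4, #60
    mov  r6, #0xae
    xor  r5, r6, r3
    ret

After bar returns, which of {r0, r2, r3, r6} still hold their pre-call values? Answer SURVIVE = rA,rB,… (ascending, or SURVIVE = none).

prologue: push r3 → mem[0x86]=0x47, sp=0x86
body[0] sub  r6, r5, #8 → r6=0xde
body[1] add  r1, r2, #55 → r1=0xcb
body[2] sub  r2, r4, #51 → r2=0xe0
body[3] xor  r2, r6, r0 → r2=0x82
body[4] sub  r3, r4, #60 → r3=0xd7
body[5] mov  r6, #0xae → r6=0xae
body[6] xor  r5, r6, r3 → r5=0x79
epilogue: pop r3=0x47, sp=0x87
r0: callee-saved, written=False
r2: caller-saved, written=True
r3: callee-saved, written=True
r6: caller-saved, written=True

SURVIVE = r0,r3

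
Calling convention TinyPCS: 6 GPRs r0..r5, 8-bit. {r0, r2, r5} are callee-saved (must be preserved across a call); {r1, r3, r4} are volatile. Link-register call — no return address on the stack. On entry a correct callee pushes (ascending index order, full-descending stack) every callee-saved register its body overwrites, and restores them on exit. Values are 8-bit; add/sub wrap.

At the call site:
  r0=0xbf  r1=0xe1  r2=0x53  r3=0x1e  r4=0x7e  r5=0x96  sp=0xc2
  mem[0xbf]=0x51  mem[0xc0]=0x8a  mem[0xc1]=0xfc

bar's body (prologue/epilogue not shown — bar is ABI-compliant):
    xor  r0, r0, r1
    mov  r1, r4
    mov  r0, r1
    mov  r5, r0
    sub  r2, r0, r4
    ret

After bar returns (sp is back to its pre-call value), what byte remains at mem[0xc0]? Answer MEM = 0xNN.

MEM = 0x53

prologue: push r0 → mem[0xc1]=0xbf, sp=0xc1
prologue: push r2 → mem[0xc0]=0x53, sp=0xc0
prologue: push r5 → mem[0xbf]=0x96, sp=0xbf
body[0] xor  r0, r0, r1 → r0=0x5e
body[1] mov  r1, r4 → r1=0x7e
body[2] mov  r0, r1 → r0=0x7e
body[3] mov  r5, r0 → r5=0x7e
body[4] sub  r2, r0, r4 → r2=0x00
epilogue: pop r5=0x96, sp=0xc0
epilogue: pop r2=0x53, sp=0xc1
epilogue: pop r0=0xbf, sp=0xc2
prologue pushed ['r0', 'r2', 'r5'] at ['0xc1', '0xc0', '0xbf']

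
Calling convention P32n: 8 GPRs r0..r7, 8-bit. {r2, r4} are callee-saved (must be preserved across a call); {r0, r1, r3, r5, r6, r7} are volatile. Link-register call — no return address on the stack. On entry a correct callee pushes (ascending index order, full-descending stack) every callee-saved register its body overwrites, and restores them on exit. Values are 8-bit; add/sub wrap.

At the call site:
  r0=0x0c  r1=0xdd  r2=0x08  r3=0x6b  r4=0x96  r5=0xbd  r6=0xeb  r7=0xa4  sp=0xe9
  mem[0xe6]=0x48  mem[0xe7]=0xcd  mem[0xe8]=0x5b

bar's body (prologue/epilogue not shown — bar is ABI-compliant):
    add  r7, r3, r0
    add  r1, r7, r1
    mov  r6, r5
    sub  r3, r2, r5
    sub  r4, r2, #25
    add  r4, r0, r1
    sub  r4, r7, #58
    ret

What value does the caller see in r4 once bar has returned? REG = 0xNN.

prologue: push r4 → mem[0xe8]=0x96, sp=0xe8
body[0] add  r7, r3, r0 → r7=0x77
body[1] add  r1, r7, r1 → r1=0x54
body[2] mov  r6, r5 → r6=0xbd
body[3] sub  r3, r2, r5 → r3=0x4b
body[4] sub  r4, r2, #25 → r4=0xef
body[5] add  r4, r0, r1 → r4=0x60
body[6] sub  r4, r7, #58 → r4=0x3d
epilogue: pop r4=0x96, sp=0xe9
r4 is callee-saved → restored

REG = 0x96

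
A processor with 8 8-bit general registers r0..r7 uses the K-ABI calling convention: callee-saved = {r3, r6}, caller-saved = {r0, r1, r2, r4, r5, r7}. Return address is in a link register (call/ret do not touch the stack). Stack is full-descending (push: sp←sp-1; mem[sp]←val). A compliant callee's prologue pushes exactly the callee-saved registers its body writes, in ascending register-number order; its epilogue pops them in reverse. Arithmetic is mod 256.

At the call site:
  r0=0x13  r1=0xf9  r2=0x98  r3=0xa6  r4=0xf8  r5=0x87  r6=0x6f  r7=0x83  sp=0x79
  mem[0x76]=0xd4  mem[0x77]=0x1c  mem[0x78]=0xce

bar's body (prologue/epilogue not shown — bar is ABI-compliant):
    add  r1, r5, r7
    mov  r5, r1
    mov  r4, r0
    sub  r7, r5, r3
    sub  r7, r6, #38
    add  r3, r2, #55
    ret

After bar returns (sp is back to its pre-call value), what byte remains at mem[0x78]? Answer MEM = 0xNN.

prologue: push r3 -> mem[0x78]=0xa6, sp=0x78
body[0] add  r1, r5, r7 -> r1=0x0a
body[1] mov  r5, r1 -> r5=0x0a
body[2] mov  r4, r0 -> r4=0x13
body[3] sub  r7, r5, r3 -> r7=0x64
body[4] sub  r7, r6, #38 -> r7=0x49
body[5] add  r3, r2, #55 -> r3=0xcf
epilogue: pop r3=0xa6, sp=0x79
prologue pushed ['r3'] at ['0x78']

MEM = 0xa6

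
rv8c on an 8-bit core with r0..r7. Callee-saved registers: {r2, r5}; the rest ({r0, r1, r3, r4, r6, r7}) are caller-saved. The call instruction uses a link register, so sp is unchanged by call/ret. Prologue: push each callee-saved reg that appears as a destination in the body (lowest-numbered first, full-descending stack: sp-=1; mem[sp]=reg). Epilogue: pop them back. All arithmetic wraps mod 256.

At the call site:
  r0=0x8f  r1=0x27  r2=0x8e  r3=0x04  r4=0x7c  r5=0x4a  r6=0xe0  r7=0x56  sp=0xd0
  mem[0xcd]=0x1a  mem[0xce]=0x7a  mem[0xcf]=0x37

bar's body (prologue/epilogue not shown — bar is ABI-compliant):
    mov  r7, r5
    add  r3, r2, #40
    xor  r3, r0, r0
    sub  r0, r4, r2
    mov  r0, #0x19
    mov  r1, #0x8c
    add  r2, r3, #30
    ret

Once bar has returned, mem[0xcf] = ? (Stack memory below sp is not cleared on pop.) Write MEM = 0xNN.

MEM = 0x8e

prologue: push r2 -> mem[0xcf]=0x8e, sp=0xcf
body[0] mov  r7, r5 -> r7=0x4a
body[1] add  r3, r2, #40 -> r3=0xb6
body[2] xor  r3, r0, r0 -> r3=0x00
body[3] sub  r0, r4, r2 -> r0=0xee
body[4] mov  r0, #0x19 -> r0=0x19
body[5] mov  r1, #0x8c -> r1=0x8c
body[6] add  r2, r3, #30 -> r2=0x1e
epilogue: pop r2=0x8e, sp=0xd0
prologue pushed ['r2'] at ['0xcf']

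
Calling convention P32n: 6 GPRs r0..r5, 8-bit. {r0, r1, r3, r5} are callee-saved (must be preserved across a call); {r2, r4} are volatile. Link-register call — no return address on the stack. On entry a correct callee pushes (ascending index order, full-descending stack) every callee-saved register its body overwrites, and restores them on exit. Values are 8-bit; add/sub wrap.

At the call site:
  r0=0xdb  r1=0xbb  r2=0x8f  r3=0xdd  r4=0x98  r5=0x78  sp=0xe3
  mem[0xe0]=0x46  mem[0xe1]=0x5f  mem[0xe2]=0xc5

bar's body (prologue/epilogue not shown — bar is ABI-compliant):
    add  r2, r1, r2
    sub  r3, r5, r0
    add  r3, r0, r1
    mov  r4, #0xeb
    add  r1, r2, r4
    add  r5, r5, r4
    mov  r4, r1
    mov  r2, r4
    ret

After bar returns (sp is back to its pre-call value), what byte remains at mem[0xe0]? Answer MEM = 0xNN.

MEM = 0x78

prologue: push r1 → mem[0xe2]=0xbb, sp=0xe2
prologue: push r3 → mem[0xe1]=0xdd, sp=0xe1
prologue: push r5 → mem[0xe0]=0x78, sp=0xe0
body[0] add  r2, r1, r2 → r2=0x4a
body[1] sub  r3, r5, r0 → r3=0x9d
body[2] add  r3, r0, r1 → r3=0x96
body[3] mov  r4, #0xeb → r4=0xeb
body[4] add  r1, r2, r4 → r1=0x35
body[5] add  r5, r5, r4 → r5=0x63
body[6] mov  r4, r1 → r4=0x35
body[7] mov  r2, r4 → r2=0x35
epilogue: pop r5=0x78, sp=0xe1
epilogue: pop r3=0xdd, sp=0xe2
epilogue: pop r1=0xbb, sp=0xe3
prologue pushed ['r1', 'r3', 'r5'] at ['0xe2', '0xe1', '0xe0']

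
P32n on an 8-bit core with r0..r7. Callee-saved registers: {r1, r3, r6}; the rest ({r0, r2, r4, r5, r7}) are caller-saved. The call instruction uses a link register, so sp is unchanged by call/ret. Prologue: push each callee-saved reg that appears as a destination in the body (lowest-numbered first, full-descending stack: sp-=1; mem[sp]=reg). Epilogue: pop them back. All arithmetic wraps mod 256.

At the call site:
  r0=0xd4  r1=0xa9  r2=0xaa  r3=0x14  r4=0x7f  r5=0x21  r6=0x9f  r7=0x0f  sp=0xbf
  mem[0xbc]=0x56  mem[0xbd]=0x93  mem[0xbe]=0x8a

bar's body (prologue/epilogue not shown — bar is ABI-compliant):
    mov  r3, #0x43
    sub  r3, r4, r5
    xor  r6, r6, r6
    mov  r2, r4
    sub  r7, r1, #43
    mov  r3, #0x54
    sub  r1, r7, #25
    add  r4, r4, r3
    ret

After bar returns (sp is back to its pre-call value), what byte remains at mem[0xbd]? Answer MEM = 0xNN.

prologue: push r1 -> mem[0xbe]=0xa9, sp=0xbe
prologue: push r3 -> mem[0xbd]=0x14, sp=0xbd
prologue: push r6 -> mem[0xbc]=0x9f, sp=0xbc
body[0] mov  r3, #0x43 -> r3=0x43
body[1] sub  r3, r4, r5 -> r3=0x5e
body[2] xor  r6, r6, r6 -> r6=0x00
body[3] mov  r2, r4 -> r2=0x7f
body[4] sub  r7, r1, #43 -> r7=0x7e
body[5] mov  r3, #0x54 -> r3=0x54
body[6] sub  r1, r7, #25 -> r1=0x65
body[7] add  r4, r4, r3 -> r4=0xd3
epilogue: pop r6=0x9f, sp=0xbd
epilogue: pop r3=0x14, sp=0xbe
epilogue: pop r1=0xa9, sp=0xbf
prologue pushed ['r1', 'r3', 'r6'] at ['0xbe', '0xbd', '0xbc']

MEM = 0x14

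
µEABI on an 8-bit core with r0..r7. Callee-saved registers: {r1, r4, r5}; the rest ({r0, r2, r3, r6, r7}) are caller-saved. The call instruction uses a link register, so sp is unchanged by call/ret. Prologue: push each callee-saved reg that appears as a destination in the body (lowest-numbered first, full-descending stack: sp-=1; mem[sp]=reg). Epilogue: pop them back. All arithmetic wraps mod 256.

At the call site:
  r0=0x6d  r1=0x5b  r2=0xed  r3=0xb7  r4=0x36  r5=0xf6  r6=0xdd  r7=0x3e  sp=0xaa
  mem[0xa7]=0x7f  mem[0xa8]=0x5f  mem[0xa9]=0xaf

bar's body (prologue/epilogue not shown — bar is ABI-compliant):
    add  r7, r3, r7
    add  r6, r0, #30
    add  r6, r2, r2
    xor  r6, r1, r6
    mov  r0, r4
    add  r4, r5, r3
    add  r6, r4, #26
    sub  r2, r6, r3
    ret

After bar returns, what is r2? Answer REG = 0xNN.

prologue: push r4 → mem[0xa9]=0x36, sp=0xa9
body[0] add  r7, r3, r7 → r7=0xf5
body[1] add  r6, r0, #30 → r6=0x8b
body[2] add  r6, r2, r2 → r6=0xda
body[3] xor  r6, r1, r6 → r6=0x81
body[4] mov  r0, r4 → r0=0x36
body[5] add  r4, r5, r3 → r4=0xad
body[6] add  r6, r4, #26 → r6=0xc7
body[7] sub  r2, r6, r3 → r2=0x10
epilogue: pop r4=0x36, sp=0xaa
r2 is caller-saved → body value

REG = 0x10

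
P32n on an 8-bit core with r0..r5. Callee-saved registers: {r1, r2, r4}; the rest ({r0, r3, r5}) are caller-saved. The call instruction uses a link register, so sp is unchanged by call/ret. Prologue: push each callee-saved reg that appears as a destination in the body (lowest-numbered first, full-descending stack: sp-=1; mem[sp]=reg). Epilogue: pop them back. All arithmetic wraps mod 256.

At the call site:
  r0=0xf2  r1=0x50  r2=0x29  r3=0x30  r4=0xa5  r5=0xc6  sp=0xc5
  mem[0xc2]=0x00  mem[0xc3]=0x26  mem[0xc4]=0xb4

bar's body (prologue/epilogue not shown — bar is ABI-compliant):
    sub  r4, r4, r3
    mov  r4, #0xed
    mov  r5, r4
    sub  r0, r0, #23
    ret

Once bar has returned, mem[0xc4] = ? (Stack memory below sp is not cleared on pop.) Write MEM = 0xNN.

MEM = 0xa5

prologue: push r4 -> mem[0xc4]=0xa5, sp=0xc4
body[0] sub  r4, r4, r3 -> r4=0x75
body[1] mov  r4, #0xed -> r4=0xed
body[2] mov  r5, r4 -> r5=0xed
body[3] sub  r0, r0, #23 -> r0=0xdb
epilogue: pop r4=0xa5, sp=0xc5
prologue pushed ['r4'] at ['0xc4']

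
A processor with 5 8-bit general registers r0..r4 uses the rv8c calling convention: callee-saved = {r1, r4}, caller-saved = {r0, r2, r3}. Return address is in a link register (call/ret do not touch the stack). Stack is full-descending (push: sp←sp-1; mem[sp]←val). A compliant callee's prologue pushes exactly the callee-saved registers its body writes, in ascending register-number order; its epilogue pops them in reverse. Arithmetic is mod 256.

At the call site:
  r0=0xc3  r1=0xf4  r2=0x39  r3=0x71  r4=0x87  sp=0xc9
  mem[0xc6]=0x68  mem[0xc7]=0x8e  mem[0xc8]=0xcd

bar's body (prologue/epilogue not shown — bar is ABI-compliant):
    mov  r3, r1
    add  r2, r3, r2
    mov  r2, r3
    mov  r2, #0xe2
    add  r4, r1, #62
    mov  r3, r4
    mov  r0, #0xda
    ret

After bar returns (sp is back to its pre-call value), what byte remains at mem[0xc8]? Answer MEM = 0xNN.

MEM = 0x87

prologue: push r4 -> mem[0xc8]=0x87, sp=0xc8
body[0] mov  r3, r1 -> r3=0xf4
body[1] add  r2, r3, r2 -> r2=0x2d
body[2] mov  r2, r3 -> r2=0xf4
body[3] mov  r2, #0xe2 -> r2=0xe2
body[4] add  r4, r1, #62 -> r4=0x32
body[5] mov  r3, r4 -> r3=0x32
body[6] mov  r0, #0xda -> r0=0xda
epilogue: pop r4=0x87, sp=0xc9
prologue pushed ['r4'] at ['0xc8']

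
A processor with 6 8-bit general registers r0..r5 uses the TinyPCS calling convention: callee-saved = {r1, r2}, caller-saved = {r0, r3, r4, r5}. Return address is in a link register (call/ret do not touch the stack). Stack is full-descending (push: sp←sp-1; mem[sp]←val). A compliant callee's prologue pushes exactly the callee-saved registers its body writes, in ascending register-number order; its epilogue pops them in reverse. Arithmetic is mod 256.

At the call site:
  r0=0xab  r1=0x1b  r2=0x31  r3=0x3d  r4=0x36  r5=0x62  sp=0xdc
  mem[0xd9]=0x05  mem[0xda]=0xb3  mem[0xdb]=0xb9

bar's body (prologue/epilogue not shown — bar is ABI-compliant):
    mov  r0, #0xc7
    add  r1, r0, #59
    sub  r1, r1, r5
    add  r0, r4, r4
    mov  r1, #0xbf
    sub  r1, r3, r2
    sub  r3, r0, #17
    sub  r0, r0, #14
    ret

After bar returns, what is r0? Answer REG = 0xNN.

REG = 0x5e

prologue: push r1 → mem[0xdb]=0x1b, sp=0xdb
body[0] mov  r0, #0xc7 → r0=0xc7
body[1] add  r1, r0, #59 → r1=0x02
body[2] sub  r1, r1, r5 → r1=0xa0
body[3] add  r0, r4, r4 → r0=0x6c
body[4] mov  r1, #0xbf → r1=0xbf
body[5] sub  r1, r3, r2 → r1=0x0c
body[6] sub  r3, r0, #17 → r3=0x5b
body[7] sub  r0, r0, #14 → r0=0x5e
epilogue: pop r1=0x1b, sp=0xdc
r0 is caller-saved → body value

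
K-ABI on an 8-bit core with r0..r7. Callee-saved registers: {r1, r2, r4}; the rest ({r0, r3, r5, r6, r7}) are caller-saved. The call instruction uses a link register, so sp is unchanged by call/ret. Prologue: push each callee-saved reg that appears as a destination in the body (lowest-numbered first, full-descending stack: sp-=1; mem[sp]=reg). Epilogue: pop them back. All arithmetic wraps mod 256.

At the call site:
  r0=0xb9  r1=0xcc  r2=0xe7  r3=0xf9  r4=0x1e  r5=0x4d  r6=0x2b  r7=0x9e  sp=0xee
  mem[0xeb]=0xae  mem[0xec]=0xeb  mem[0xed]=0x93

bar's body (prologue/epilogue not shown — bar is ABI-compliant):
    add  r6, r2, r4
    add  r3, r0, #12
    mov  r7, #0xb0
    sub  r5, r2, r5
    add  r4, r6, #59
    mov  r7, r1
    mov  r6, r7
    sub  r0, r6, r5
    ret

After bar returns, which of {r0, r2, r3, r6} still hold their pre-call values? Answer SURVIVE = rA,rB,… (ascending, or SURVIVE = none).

SURVIVE = r2

prologue: push r4 → mem[0xed]=0x1e, sp=0xed
body[0] add  r6, r2, r4 → r6=0x05
body[1] add  r3, r0, #12 → r3=0xc5
body[2] mov  r7, #0xb0 → r7=0xb0
body[3] sub  r5, r2, r5 → r5=0x9a
body[4] add  r4, r6, #59 → r4=0x40
body[5] mov  r7, r1 → r7=0xcc
body[6] mov  r6, r7 → r6=0xcc
body[7] sub  r0, r6, r5 → r0=0x32
epilogue: pop r4=0x1e, sp=0xee
r0: caller-saved, written=True
r2: callee-saved, written=False
r3: caller-saved, written=True
r6: caller-saved, written=True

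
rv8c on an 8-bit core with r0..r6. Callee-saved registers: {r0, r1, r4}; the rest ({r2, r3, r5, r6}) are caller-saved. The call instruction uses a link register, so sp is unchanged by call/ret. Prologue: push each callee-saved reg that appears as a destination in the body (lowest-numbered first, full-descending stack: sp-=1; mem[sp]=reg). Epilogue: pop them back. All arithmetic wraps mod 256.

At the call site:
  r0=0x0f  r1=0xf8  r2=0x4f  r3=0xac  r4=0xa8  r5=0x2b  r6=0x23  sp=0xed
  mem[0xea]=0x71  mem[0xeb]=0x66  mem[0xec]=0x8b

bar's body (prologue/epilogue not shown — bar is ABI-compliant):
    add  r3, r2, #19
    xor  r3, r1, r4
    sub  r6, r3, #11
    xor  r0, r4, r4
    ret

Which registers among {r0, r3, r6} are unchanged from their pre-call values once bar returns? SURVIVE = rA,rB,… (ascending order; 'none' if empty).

prologue: push r0 -> mem[0xec]=0x0f, sp=0xec
body[0] add  r3, r2, #19 -> r3=0x62
body[1] xor  r3, r1, r4 -> r3=0x50
body[2] sub  r6, r3, #11 -> r6=0x45
body[3] xor  r0, r4, r4 -> r0=0x00
epilogue: pop r0=0x0f, sp=0xed
r0: callee-saved, written=True
r3: caller-saved, written=True
r6: caller-saved, written=True

SURVIVE = r0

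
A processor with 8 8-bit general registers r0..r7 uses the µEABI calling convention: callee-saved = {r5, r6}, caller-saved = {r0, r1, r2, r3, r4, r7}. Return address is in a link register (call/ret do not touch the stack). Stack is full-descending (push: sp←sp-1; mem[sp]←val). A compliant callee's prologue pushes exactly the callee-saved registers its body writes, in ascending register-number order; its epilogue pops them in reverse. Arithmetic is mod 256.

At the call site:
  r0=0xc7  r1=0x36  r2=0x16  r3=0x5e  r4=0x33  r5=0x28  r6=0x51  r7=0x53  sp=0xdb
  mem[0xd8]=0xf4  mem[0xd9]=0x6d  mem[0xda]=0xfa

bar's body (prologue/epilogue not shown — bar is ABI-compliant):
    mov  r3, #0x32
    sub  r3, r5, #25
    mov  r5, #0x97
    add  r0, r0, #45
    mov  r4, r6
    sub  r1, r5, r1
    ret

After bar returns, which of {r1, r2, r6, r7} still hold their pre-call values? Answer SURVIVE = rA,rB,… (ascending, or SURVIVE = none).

prologue: push r5 → mem[0xda]=0x28, sp=0xda
body[0] mov  r3, #0x32 → r3=0x32
body[1] sub  r3, r5, #25 → r3=0x0f
body[2] mov  r5, #0x97 → r5=0x97
body[3] add  r0, r0, #45 → r0=0xf4
body[4] mov  r4, r6 → r4=0x51
body[5] sub  r1, r5, r1 → r1=0x61
epilogue: pop r5=0x28, sp=0xdb
r1: caller-saved, written=True
r2: caller-saved, written=False
r6: callee-saved, written=False
r7: caller-saved, written=False

SURVIVE = r2,r6,r7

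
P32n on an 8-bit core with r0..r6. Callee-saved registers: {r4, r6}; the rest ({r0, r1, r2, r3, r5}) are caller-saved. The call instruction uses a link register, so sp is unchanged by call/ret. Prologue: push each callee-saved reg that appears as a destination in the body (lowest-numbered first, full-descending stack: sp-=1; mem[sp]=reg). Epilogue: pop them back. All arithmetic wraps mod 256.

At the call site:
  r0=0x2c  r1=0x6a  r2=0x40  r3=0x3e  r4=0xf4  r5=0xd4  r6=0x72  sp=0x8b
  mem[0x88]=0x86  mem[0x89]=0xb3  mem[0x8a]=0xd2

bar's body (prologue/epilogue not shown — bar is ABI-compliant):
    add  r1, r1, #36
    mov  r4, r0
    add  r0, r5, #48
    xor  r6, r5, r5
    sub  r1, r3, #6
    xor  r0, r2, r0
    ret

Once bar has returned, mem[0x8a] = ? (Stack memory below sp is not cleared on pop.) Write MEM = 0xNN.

prologue: push r4 → mem[0x8a]=0xf4, sp=0x8a
prologue: push r6 → mem[0x89]=0x72, sp=0x89
body[0] add  r1, r1, #36 → r1=0x8e
body[1] mov  r4, r0 → r4=0x2c
body[2] add  r0, r5, #48 → r0=0x04
body[3] xor  r6, r5, r5 → r6=0x00
body[4] sub  r1, r3, #6 → r1=0x38
body[5] xor  r0, r2, r0 → r0=0x44
epilogue: pop r6=0x72, sp=0x8a
epilogue: pop r4=0xf4, sp=0x8b
prologue pushed ['r4', 'r6'] at ['0x8a', '0x89']

MEM = 0xf4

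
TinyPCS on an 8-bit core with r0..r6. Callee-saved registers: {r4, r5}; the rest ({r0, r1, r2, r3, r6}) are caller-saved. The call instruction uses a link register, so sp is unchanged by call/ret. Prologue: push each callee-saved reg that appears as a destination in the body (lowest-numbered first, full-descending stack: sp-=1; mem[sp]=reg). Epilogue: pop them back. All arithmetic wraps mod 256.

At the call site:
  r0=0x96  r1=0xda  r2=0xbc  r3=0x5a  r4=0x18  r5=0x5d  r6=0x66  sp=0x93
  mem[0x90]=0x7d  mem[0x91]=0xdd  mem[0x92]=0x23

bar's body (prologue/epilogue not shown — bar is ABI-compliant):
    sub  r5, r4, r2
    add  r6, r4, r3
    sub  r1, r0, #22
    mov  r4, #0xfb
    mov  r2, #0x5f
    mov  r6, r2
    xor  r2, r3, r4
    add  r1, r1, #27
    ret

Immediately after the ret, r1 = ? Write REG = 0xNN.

REG = 0x9b

prologue: push r4 → mem[0x92]=0x18, sp=0x92
prologue: push r5 → mem[0x91]=0x5d, sp=0x91
body[0] sub  r5, r4, r2 → r5=0x5c
body[1] add  r6, r4, r3 → r6=0x72
body[2] sub  r1, r0, #22 → r1=0x80
body[3] mov  r4, #0xfb → r4=0xfb
body[4] mov  r2, #0x5f → r2=0x5f
body[5] mov  r6, r2 → r6=0x5f
body[6] xor  r2, r3, r4 → r2=0xa1
body[7] add  r1, r1, #27 → r1=0x9b
epilogue: pop r5=0x5d, sp=0x92
epilogue: pop r4=0x18, sp=0x93
r1 is caller-saved → body value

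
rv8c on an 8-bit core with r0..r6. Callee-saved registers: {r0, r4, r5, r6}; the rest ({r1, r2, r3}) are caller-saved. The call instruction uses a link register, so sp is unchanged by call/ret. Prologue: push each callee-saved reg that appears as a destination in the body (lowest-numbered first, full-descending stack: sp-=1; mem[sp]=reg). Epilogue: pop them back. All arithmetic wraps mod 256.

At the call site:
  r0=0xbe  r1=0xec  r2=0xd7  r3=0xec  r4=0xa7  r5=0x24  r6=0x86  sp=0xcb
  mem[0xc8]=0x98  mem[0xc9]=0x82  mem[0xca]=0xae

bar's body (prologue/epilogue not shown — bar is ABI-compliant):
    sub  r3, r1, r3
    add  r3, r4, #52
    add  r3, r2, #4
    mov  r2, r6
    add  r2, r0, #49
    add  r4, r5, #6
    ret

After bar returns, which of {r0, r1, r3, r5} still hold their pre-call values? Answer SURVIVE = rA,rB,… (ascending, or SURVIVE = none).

prologue: push r4 → mem[0xca]=0xa7, sp=0xca
body[0] sub  r3, r1, r3 → r3=0x00
body[1] add  r3, r4, #52 → r3=0xdb
body[2] add  r3, r2, #4 → r3=0xdb
body[3] mov  r2, r6 → r2=0x86
body[4] add  r2, r0, #49 → r2=0xef
body[5] add  r4, r5, #6 → r4=0x2a
epilogue: pop r4=0xa7, sp=0xcb
r0: callee-saved, written=False
r1: caller-saved, written=False
r3: caller-saved, written=True
r5: callee-saved, written=False

SURVIVE = r0,r1,r5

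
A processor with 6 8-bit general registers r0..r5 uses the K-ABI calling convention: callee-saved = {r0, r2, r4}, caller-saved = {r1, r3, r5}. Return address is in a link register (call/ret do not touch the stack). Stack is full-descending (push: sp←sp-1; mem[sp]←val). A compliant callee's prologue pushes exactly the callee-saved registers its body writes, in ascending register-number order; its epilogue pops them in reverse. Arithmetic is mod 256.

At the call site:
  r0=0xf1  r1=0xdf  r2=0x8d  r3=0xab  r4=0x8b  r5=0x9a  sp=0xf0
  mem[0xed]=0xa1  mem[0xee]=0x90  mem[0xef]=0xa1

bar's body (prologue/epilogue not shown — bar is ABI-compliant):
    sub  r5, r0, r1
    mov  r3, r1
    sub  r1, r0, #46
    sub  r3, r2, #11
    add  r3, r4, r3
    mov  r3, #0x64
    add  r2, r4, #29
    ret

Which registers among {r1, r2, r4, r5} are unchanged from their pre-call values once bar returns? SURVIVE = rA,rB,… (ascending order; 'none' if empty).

SURVIVE = r2,r4

prologue: push r2 → mem[0xef]=0x8d, sp=0xef
body[0] sub  r5, r0, r1 → r5=0x12
body[1] mov  r3, r1 → r3=0xdf
body[2] sub  r1, r0, #46 → r1=0xc3
body[3] sub  r3, r2, #11 → r3=0x82
body[4] add  r3, r4, r3 → r3=0x0d
body[5] mov  r3, #0x64 → r3=0x64
body[6] add  r2, r4, #29 → r2=0xa8
epilogue: pop r2=0x8d, sp=0xf0
r1: caller-saved, written=True
r2: callee-saved, written=True
r4: callee-saved, written=False
r5: caller-saved, written=True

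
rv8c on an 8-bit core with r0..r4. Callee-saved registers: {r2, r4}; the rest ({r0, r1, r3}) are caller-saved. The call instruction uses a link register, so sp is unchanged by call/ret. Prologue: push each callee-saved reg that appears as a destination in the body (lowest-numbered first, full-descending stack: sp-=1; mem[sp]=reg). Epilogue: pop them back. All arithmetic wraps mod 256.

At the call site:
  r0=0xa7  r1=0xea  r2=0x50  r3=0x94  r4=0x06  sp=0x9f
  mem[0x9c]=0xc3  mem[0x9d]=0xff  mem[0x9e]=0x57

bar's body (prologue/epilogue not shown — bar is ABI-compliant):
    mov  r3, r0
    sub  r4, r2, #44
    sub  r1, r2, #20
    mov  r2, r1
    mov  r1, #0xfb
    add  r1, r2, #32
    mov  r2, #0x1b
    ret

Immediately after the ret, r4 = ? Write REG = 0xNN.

REG = 0x06

prologue: push r2 -> mem[0x9e]=0x50, sp=0x9e
prologue: push r4 -> mem[0x9d]=0x06, sp=0x9d
body[0] mov  r3, r0 -> r3=0xa7
body[1] sub  r4, r2, #44 -> r4=0x24
body[2] sub  r1, r2, #20 -> r1=0x3c
body[3] mov  r2, r1 -> r2=0x3c
body[4] mov  r1, #0xfb -> r1=0xfb
body[5] add  r1, r2, #32 -> r1=0x5c
body[6] mov  r2, #0x1b -> r2=0x1b
epilogue: pop r4=0x06, sp=0x9e
epilogue: pop r2=0x50, sp=0x9f
r4 is callee-saved -> restored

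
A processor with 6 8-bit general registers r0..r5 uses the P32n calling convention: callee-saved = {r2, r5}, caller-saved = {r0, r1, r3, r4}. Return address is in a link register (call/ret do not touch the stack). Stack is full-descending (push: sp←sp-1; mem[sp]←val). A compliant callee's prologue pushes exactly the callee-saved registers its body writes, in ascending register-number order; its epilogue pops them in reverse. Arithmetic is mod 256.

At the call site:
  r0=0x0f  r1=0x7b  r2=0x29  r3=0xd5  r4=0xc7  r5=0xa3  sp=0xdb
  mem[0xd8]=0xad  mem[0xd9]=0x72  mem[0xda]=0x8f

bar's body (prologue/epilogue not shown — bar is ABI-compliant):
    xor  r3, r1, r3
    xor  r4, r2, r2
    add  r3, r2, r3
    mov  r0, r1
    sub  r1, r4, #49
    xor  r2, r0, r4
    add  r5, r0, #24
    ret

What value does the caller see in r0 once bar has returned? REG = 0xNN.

prologue: push r2 -> mem[0xda]=0x29, sp=0xda
prologue: push r5 -> mem[0xd9]=0xa3, sp=0xd9
body[0] xor  r3, r1, r3 -> r3=0xae
body[1] xor  r4, r2, r2 -> r4=0x00
body[2] add  r3, r2, r3 -> r3=0xd7
body[3] mov  r0, r1 -> r0=0x7b
body[4] sub  r1, r4, #49 -> r1=0xcf
body[5] xor  r2, r0, r4 -> r2=0x7b
body[6] add  r5, r0, #24 -> r5=0x93
epilogue: pop r5=0xa3, sp=0xda
epilogue: pop r2=0x29, sp=0xdb
r0 is caller-saved -> body value

REG = 0x7b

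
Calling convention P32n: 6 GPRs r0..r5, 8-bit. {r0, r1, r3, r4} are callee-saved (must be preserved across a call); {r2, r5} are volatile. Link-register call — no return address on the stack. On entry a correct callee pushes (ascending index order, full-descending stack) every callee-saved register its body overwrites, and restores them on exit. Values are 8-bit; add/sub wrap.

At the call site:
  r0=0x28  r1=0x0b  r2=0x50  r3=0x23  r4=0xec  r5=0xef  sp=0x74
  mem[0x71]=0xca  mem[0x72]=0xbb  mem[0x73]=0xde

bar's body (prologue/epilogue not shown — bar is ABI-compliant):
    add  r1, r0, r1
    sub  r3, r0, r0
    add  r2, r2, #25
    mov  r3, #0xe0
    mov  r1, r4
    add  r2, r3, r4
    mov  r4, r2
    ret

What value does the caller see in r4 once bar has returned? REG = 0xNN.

prologue: push r1 → mem[0x73]=0x0b, sp=0x73
prologue: push r3 → mem[0x72]=0x23, sp=0x72
prologue: push r4 → mem[0x71]=0xec, sp=0x71
body[0] add  r1, r0, r1 → r1=0x33
body[1] sub  r3, r0, r0 → r3=0x00
body[2] add  r2, r2, #25 → r2=0x69
body[3] mov  r3, #0xe0 → r3=0xe0
body[4] mov  r1, r4 → r1=0xec
body[5] add  r2, r3, r4 → r2=0xcc
body[6] mov  r4, r2 → r4=0xcc
epilogue: pop r4=0xec, sp=0x72
epilogue: pop r3=0x23, sp=0x73
epilogue: pop r1=0x0b, sp=0x74
r4 is callee-saved → restored

REG = 0xec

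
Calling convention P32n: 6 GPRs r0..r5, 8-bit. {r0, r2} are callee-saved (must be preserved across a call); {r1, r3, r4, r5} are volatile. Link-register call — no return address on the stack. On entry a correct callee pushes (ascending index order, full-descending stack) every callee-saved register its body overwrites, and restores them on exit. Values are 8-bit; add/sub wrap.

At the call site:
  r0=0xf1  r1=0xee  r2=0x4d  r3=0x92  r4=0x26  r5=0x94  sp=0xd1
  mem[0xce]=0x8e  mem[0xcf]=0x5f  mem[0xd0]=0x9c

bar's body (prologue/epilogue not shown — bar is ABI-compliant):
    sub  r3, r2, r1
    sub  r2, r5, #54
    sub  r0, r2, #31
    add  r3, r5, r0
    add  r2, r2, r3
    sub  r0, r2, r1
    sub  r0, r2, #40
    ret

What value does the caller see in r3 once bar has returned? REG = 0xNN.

prologue: push r0 -> mem[0xd0]=0xf1, sp=0xd0
prologue: push r2 -> mem[0xcf]=0x4d, sp=0xcf
body[0] sub  r3, r2, r1 -> r3=0x5f
body[1] sub  r2, r5, #54 -> r2=0x5e
body[2] sub  r0, r2, #31 -> r0=0x3f
body[3] add  r3, r5, r0 -> r3=0xd3
body[4] add  r2, r2, r3 -> r2=0x31
body[5] sub  r0, r2, r1 -> r0=0x43
body[6] sub  r0, r2, #40 -> r0=0x09
epilogue: pop r2=0x4d, sp=0xd0
epilogue: pop r0=0xf1, sp=0xd1
r3 is caller-saved -> body value

REG = 0xd3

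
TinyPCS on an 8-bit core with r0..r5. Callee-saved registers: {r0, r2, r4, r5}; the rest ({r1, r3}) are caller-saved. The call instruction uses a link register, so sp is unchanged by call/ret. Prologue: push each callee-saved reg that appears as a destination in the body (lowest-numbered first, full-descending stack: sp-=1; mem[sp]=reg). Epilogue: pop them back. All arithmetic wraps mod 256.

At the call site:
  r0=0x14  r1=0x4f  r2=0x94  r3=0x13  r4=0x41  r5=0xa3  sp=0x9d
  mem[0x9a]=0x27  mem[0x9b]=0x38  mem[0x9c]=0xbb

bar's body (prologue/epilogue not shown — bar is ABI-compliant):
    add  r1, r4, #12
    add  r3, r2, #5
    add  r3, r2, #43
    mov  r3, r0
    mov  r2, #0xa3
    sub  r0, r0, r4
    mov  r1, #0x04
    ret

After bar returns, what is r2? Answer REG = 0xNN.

REG = 0x94

prologue: push r0 -> mem[0x9c]=0x14, sp=0x9c
prologue: push r2 -> mem[0x9b]=0x94, sp=0x9b
body[0] add  r1, r4, #12 -> r1=0x4d
body[1] add  r3, r2, #5 -> r3=0x99
body[2] add  r3, r2, #43 -> r3=0xbf
body[3] mov  r3, r0 -> r3=0x14
body[4] mov  r2, #0xa3 -> r2=0xa3
body[5] sub  r0, r0, r4 -> r0=0xd3
body[6] mov  r1, #0x04 -> r1=0x04
epilogue: pop r2=0x94, sp=0x9c
epilogue: pop r0=0x14, sp=0x9d
r2 is callee-saved -> restored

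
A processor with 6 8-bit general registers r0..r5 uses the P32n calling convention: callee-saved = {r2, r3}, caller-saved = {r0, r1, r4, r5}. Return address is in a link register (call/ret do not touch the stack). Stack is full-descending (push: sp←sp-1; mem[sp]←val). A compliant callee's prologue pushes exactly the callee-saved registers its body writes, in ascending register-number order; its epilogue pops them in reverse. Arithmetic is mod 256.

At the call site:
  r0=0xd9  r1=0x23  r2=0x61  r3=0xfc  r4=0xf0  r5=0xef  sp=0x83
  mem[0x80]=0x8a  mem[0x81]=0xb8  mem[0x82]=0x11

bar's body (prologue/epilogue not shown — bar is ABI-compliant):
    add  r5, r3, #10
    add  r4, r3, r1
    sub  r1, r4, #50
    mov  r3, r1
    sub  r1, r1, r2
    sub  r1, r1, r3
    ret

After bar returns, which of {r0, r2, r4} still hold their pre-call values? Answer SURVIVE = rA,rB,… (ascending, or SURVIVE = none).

prologue: push r3 → mem[0x82]=0xfc, sp=0x82
body[0] add  r5, r3, #10 → r5=0x06
body[1] add  r4, r3, r1 → r4=0x1f
body[2] sub  r1, r4, #50 → r1=0xed
body[3] mov  r3, r1 → r3=0xed
body[4] sub  r1, r1, r2 → r1=0x8c
body[5] sub  r1, r1, r3 → r1=0x9f
epilogue: pop r3=0xfc, sp=0x83
r0: caller-saved, written=False
r2: callee-saved, written=False
r4: caller-saved, written=True

SURVIVE = r0,r2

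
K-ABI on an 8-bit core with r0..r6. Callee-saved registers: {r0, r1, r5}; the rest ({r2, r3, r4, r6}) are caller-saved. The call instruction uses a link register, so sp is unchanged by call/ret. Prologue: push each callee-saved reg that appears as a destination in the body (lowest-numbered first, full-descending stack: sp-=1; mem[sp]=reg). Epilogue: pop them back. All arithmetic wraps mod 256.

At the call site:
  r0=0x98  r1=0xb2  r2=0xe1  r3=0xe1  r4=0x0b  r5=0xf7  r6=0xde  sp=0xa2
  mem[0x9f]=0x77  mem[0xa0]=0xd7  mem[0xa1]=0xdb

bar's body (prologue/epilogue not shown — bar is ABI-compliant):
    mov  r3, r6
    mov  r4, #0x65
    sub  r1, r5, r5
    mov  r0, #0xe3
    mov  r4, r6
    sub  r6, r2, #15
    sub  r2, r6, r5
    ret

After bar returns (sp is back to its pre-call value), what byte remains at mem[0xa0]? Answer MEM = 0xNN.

prologue: push r0 -> mem[0xa1]=0x98, sp=0xa1
prologue: push r1 -> mem[0xa0]=0xb2, sp=0xa0
body[0] mov  r3, r6 -> r3=0xde
body[1] mov  r4, #0x65 -> r4=0x65
body[2] sub  r1, r5, r5 -> r1=0x00
body[3] mov  r0, #0xe3 -> r0=0xe3
body[4] mov  r4, r6 -> r4=0xde
body[5] sub  r6, r2, #15 -> r6=0xd2
body[6] sub  r2, r6, r5 -> r2=0xdb
epilogue: pop r1=0xb2, sp=0xa1
epilogue: pop r0=0x98, sp=0xa2
prologue pushed ['r0', 'r1'] at ['0xa1', '0xa0']

MEM = 0xb2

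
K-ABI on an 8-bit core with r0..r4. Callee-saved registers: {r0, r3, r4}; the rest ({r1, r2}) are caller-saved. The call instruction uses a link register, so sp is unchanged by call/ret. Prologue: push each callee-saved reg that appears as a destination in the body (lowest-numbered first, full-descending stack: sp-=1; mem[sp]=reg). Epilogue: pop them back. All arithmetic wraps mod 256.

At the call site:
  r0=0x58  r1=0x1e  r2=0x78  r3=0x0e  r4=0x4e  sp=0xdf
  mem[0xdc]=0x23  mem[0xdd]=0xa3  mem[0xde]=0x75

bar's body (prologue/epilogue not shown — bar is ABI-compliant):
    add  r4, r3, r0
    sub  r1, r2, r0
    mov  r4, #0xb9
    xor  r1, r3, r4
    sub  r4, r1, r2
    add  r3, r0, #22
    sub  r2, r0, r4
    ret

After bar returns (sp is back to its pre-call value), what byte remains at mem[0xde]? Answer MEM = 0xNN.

prologue: push r3 -> mem[0xde]=0x0e, sp=0xde
prologue: push r4 -> mem[0xdd]=0x4e, sp=0xdd
body[0] add  r4, r3, r0 -> r4=0x66
body[1] sub  r1, r2, r0 -> r1=0x20
body[2] mov  r4, #0xb9 -> r4=0xb9
body[3] xor  r1, r3, r4 -> r1=0xb7
body[4] sub  r4, r1, r2 -> r4=0x3f
body[5] add  r3, r0, #22 -> r3=0x6e
body[6] sub  r2, r0, r4 -> r2=0x19
epilogue: pop r4=0x4e, sp=0xde
epilogue: pop r3=0x0e, sp=0xdf
prologue pushed ['r3', 'r4'] at ['0xde', '0xdd']

MEM = 0x0e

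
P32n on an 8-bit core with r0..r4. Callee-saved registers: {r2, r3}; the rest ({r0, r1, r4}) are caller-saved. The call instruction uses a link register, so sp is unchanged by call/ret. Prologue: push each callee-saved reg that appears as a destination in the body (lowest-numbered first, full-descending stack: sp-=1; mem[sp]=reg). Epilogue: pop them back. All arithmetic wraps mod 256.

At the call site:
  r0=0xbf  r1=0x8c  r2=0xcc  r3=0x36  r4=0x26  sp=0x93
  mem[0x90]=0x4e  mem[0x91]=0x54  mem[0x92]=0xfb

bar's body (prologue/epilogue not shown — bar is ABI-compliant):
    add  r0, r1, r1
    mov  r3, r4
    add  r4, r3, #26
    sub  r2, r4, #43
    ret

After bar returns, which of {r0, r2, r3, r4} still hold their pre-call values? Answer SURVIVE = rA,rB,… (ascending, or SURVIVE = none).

prologue: push r2 -> mem[0x92]=0xcc, sp=0x92
prologue: push r3 -> mem[0x91]=0x36, sp=0x91
body[0] add  r0, r1, r1 -> r0=0x18
body[1] mov  r3, r4 -> r3=0x26
body[2] add  r4, r3, #26 -> r4=0x40
body[3] sub  r2, r4, #43 -> r2=0x15
epilogue: pop r3=0x36, sp=0x92
epilogue: pop r2=0xcc, sp=0x93
r0: caller-saved, written=True
r2: callee-saved, written=True
r3: callee-saved, written=True
r4: caller-saved, written=True

SURVIVE = r2,r3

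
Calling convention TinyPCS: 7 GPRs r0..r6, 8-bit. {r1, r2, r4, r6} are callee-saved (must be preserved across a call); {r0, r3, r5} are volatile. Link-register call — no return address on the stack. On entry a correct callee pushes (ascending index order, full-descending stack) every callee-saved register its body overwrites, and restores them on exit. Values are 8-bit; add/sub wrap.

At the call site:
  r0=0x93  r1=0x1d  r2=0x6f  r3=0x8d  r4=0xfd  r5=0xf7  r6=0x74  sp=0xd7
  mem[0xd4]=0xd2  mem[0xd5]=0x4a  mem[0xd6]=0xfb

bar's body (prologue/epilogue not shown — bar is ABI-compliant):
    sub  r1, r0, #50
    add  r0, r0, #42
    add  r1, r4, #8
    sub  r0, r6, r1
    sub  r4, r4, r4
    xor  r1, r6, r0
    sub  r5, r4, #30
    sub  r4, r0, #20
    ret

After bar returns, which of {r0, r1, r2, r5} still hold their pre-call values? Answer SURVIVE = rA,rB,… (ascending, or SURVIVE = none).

SURVIVE = r1,r2

prologue: push r1 -> mem[0xd6]=0x1d, sp=0xd6
prologue: push r4 -> mem[0xd5]=0xfd, sp=0xd5
body[0] sub  r1, r0, #50 -> r1=0x61
body[1] add  r0, r0, #42 -> r0=0xbd
body[2] add  r1, r4, #8 -> r1=0x05
body[3] sub  r0, r6, r1 -> r0=0x6f
body[4] sub  r4, r4, r4 -> r4=0x00
body[5] xor  r1, r6, r0 -> r1=0x1b
body[6] sub  r5, r4, #30 -> r5=0xe2
body[7] sub  r4, r0, #20 -> r4=0x5b
epilogue: pop r4=0xfd, sp=0xd6
epilogue: pop r1=0x1d, sp=0xd7
r0: caller-saved, written=True
r1: callee-saved, written=True
r2: callee-saved, written=False
r5: caller-saved, written=True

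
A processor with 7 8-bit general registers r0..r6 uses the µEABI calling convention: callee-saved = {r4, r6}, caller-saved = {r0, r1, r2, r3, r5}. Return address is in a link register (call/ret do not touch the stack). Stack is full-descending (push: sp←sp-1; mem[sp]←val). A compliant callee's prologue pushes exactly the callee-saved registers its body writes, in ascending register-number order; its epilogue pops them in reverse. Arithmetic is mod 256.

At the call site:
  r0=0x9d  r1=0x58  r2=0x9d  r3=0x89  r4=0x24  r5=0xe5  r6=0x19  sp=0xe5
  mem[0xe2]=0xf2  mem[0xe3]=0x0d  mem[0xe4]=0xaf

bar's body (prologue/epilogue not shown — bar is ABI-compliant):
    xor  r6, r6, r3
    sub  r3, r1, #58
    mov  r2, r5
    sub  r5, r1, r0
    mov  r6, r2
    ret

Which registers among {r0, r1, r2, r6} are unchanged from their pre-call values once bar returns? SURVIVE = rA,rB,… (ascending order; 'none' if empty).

SURVIVE = r0,r1,r6

prologue: push r6 → mem[0xe4]=0x19, sp=0xe4
body[0] xor  r6, r6, r3 → r6=0x90
body[1] sub  r3, r1, #58 → r3=0x1e
body[2] mov  r2, r5 → r2=0xe5
body[3] sub  r5, r1, r0 → r5=0xbb
body[4] mov  r6, r2 → r6=0xe5
epilogue: pop r6=0x19, sp=0xe5
r0: caller-saved, written=False
r1: caller-saved, written=False
r2: caller-saved, written=True
r6: callee-saved, written=True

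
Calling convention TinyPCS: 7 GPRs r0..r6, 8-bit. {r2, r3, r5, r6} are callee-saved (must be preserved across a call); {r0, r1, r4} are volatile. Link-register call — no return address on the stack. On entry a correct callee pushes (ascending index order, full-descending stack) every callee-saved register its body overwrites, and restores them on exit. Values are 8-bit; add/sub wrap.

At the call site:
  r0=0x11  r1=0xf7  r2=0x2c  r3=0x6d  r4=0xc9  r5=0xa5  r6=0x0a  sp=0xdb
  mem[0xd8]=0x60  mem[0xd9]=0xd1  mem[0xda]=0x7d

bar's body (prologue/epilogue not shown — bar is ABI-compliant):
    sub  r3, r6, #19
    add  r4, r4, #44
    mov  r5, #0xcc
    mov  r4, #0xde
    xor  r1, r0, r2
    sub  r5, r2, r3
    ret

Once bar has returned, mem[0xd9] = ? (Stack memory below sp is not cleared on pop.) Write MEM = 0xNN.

MEM = 0xa5

prologue: push r3 → mem[0xda]=0x6d, sp=0xda
prologue: push r5 → mem[0xd9]=0xa5, sp=0xd9
body[0] sub  r3, r6, #19 → r3=0xf7
body[1] add  r4, r4, #44 → r4=0xf5
body[2] mov  r5, #0xcc → r5=0xcc
body[3] mov  r4, #0xde → r4=0xde
body[4] xor  r1, r0, r2 → r1=0x3d
body[5] sub  r5, r2, r3 → r5=0x35
epilogue: pop r5=0xa5, sp=0xda
epilogue: pop r3=0x6d, sp=0xdb
prologue pushed ['r3', 'r5'] at ['0xda', '0xd9']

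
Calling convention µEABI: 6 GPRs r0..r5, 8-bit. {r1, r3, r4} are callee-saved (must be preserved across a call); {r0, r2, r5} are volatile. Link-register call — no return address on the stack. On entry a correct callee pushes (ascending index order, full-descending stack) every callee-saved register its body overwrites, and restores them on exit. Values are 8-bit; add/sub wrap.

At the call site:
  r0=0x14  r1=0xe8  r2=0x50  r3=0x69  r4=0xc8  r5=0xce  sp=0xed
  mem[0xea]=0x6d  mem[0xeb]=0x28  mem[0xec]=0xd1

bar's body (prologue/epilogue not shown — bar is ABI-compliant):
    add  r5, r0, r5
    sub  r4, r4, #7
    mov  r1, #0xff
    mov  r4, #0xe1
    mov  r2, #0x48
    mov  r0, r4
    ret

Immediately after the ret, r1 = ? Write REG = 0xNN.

REG = 0xe8

prologue: push r1 -> mem[0xec]=0xe8, sp=0xec
prologue: push r4 -> mem[0xeb]=0xc8, sp=0xeb
body[0] add  r5, r0, r5 -> r5=0xe2
body[1] sub  r4, r4, #7 -> r4=0xc1
body[2] mov  r1, #0xff -> r1=0xff
body[3] mov  r4, #0xe1 -> r4=0xe1
body[4] mov  r2, #0x48 -> r2=0x48
body[5] mov  r0, r4 -> r0=0xe1
epilogue: pop r4=0xc8, sp=0xec
epilogue: pop r1=0xe8, sp=0xed
r1 is callee-saved -> restored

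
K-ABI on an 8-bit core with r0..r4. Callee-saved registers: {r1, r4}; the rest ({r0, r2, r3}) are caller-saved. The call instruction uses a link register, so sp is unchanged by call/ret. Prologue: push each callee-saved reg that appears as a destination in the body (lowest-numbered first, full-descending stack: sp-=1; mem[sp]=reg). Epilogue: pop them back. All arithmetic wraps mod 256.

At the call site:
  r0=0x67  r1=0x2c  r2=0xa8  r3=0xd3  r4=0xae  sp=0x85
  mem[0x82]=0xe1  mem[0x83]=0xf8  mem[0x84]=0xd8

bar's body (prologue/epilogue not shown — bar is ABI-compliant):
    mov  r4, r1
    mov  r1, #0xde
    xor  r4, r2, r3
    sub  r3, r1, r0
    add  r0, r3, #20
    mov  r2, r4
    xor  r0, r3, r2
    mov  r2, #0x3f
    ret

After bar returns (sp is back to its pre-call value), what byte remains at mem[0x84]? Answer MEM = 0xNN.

prologue: push r1 -> mem[0x84]=0x2c, sp=0x84
prologue: push r4 -> mem[0x83]=0xae, sp=0x83
body[0] mov  r4, r1 -> r4=0x2c
body[1] mov  r1, #0xde -> r1=0xde
body[2] xor  r4, r2, r3 -> r4=0x7b
body[3] sub  r3, r1, r0 -> r3=0x77
body[4] add  r0, r3, #20 -> r0=0x8b
body[5] mov  r2, r4 -> r2=0x7b
body[6] xor  r0, r3, r2 -> r0=0x0c
body[7] mov  r2, #0x3f -> r2=0x3f
epilogue: pop r4=0xae, sp=0x84
epilogue: pop r1=0x2c, sp=0x85
prologue pushed ['r1', 'r4'] at ['0x84', '0x83']

MEM = 0x2c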